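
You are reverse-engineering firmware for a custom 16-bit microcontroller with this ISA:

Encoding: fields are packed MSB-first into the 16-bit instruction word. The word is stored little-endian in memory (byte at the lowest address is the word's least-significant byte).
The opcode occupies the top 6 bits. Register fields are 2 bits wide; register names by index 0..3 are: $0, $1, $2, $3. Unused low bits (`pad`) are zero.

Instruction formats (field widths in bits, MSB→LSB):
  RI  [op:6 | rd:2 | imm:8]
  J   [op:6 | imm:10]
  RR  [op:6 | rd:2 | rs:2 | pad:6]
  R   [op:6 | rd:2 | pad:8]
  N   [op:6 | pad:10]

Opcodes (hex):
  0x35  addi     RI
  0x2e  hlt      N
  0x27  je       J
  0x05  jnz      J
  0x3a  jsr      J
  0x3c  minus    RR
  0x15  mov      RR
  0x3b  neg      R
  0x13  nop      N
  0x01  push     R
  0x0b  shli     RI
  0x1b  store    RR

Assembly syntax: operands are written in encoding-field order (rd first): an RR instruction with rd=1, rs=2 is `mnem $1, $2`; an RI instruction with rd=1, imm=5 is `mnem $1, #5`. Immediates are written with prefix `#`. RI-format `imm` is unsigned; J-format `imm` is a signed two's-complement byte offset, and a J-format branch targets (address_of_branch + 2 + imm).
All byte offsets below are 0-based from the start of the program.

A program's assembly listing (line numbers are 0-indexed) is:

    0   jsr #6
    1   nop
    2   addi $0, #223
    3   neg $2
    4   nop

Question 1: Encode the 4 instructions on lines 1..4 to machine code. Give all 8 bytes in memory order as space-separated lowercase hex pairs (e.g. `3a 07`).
00 4c df d4 00 ee 00 4c

line 1 (nop): pack op=0x13:6|pad=0:10 = 0x4c00; little→ 00 4c
line 2 (addi): pack op=0x35:6|rd=0:2|imm=223:8 = 0xd4df; little→ df d4
line 3 (neg): pack op=0x3b:6|rd=2:2|pad=0:8 = 0xee00; little→ 00 ee
line 4 (nop): pack op=0x13:6|pad=0:10 = 0x4c00; little→ 00 4c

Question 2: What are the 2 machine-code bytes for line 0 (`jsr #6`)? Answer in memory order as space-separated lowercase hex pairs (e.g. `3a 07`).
06 e8

line 0 (jsr): pack op=0x3a:6|imm=6:10 = 0xe806; little→ 06 e8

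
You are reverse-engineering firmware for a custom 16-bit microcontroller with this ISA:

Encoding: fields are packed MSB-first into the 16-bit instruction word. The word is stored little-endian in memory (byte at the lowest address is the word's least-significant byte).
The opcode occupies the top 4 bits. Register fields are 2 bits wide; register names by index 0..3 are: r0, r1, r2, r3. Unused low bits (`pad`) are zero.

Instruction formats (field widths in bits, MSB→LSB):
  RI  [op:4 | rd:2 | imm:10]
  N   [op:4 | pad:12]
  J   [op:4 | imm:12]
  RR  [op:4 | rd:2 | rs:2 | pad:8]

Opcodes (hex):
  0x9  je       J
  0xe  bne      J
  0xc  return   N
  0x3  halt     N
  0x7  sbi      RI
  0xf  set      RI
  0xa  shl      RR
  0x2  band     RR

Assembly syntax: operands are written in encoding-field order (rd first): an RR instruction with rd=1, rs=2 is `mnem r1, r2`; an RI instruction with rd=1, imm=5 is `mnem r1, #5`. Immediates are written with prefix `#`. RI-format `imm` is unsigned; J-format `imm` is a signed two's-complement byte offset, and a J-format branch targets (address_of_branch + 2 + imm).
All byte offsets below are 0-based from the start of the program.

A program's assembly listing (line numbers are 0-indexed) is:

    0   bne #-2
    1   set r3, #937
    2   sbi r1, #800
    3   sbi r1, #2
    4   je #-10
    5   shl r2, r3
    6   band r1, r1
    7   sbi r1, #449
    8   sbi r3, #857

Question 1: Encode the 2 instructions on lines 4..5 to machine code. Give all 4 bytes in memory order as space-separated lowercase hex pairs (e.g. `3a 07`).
line 4 (je): pack op=0x9:4|imm=-10:12 = 0x9ff6; little→ f6 9f
line 5 (shl): pack op=0xa:4|rd=2:2|rs=3:2|pad=0:8 = 0xab00; little→ 00 ab

f6 9f 00 ab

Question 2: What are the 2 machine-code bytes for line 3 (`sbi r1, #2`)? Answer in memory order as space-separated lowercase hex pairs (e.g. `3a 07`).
L3: sbi op=0x7:4|rd=1:2|imm=2:10 ⇒ 0x7402 ⇒ little 02 74

02 74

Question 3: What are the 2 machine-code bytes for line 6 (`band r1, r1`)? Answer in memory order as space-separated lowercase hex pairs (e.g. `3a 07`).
L6: band op=0x2:4|rd=1:2|rs=1:2|pad=0:8 ⇒ 0x2500 ⇒ little 00 25

00 25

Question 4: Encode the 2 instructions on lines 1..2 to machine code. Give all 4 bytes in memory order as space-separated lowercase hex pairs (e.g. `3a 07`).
a9 ff 20 77

1. set fields op=0xf:4|rd=3:2|imm=937:10 → word ffa9h → a9 ff
2. sbi fields op=0x7:4|rd=1:2|imm=800:10 → word 7720h → 20 77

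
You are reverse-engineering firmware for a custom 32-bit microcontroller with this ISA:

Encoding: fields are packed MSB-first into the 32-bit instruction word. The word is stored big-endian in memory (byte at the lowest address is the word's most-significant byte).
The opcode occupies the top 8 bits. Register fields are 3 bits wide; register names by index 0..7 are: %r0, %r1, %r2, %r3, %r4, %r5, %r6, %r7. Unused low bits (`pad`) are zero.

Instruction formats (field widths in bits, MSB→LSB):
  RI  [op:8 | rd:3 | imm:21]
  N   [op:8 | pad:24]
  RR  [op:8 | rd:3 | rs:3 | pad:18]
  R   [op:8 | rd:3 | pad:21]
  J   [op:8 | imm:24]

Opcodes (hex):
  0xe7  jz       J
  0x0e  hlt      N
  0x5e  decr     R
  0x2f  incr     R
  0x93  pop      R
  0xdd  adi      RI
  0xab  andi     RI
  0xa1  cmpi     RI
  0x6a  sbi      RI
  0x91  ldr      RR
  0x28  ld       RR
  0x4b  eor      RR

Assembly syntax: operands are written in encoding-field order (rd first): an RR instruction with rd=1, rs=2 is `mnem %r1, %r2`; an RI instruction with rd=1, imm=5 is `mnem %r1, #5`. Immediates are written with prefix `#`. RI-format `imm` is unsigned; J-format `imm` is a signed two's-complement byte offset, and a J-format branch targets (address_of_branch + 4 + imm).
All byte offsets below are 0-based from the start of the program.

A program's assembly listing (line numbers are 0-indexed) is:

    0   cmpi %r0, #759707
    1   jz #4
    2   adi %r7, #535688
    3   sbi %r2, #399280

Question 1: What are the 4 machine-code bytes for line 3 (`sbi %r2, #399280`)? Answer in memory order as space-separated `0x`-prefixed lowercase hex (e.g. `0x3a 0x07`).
L3: sbi op=0x6a:8|rd=2:3|imm=399280:21 ⇒ 0x6a4617b0 ⇒ big 6a 46 17 b0

0x6a 0x46 0x17 0xb0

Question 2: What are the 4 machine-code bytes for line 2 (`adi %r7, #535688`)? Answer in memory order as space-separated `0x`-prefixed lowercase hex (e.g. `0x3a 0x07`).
0xdd 0xe8 0x2c 0x88

L2: adi op=0xdd:8|rd=7:3|imm=535688:21 ⇒ 0xdde82c88 ⇒ big dd e8 2c 88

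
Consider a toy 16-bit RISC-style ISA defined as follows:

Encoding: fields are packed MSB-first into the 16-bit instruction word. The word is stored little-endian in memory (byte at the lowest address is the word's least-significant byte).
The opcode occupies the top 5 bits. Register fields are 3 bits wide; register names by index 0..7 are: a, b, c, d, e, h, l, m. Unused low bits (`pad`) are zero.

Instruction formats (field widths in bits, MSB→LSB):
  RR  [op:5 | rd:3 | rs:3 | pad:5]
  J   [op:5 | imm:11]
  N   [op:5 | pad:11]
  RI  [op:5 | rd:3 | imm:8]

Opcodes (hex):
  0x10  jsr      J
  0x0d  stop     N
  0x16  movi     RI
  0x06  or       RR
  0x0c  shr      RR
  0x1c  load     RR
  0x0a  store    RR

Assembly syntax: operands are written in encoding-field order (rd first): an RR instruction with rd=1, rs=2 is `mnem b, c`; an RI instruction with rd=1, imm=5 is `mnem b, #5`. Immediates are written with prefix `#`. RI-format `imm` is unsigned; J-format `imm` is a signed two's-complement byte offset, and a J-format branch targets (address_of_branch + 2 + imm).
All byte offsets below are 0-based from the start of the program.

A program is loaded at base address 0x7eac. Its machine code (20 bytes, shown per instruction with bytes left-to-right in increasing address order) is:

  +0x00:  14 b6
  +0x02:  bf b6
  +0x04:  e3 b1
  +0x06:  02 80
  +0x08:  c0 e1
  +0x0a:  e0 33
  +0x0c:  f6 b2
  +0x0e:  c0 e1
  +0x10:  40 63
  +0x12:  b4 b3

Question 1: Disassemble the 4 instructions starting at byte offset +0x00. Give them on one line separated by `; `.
+0x00: 14 b6 ⇒ word 0xb614 (little)
  top 5b → 0x16 → movi [RI]
  [10:8] rd=6 = l
  [7:0] imm=20 = #20
+0x02: bf b6 ⇒ word 0xb6bf (little)
  top 5b → 0x16 → movi [RI]
  [10:8] rd=6 = l
  [7:0] imm=191 = #191
+0x04: e3 b1 ⇒ word 0xb1e3 (little)
  top 5b → 0x16 → movi [RI]
  [10:8] rd=1 = b
  [7:0] imm=227 = #227
+0x06: 02 80 ⇒ word 0x8002 (little)
  top 5b → 0x10 → jsr [J]
  [10:0] imm=2 = #2

movi l, #20; movi l, #191; movi b, #227; jsr #2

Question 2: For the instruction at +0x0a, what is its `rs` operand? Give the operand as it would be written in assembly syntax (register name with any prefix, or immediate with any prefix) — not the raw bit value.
+0x0a: e0 33 ⇒ word 0x33e0 (little)
  top 5b → 0x6 → or [RR]
  rd@[10:8]=0x3 ⇒ d
  rs@[7:5]=0x7 ⇒ m

m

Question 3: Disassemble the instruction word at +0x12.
[12] b4 b3 → 0xb3b4
  top 5b → 0x16 → movi [RI]
  rd@[10:8]=0x3 ⇒ d
  imm@[7:0]=0xb4 ⇒ #180

movi d, #180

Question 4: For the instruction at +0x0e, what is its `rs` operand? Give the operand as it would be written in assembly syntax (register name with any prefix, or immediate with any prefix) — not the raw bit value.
l

@+0e  little-endian(c0 e1) = 0xe1c0
  opcode bits[15:11]=0x1c: load/RR
  rd@[10:8]=0x1 ⇒ b
  rs@[7:5]=0x6 ⇒ l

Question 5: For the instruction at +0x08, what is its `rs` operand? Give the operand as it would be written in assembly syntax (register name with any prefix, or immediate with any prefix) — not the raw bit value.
l

off 0x08: read c0 e1 as little → 0xe1c0
  op=0xe1c0>>11=0x1c ⇒ load (RR)
  rd@[10:8]=0x1 ⇒ b
  rs@[7:5]=0x6 ⇒ l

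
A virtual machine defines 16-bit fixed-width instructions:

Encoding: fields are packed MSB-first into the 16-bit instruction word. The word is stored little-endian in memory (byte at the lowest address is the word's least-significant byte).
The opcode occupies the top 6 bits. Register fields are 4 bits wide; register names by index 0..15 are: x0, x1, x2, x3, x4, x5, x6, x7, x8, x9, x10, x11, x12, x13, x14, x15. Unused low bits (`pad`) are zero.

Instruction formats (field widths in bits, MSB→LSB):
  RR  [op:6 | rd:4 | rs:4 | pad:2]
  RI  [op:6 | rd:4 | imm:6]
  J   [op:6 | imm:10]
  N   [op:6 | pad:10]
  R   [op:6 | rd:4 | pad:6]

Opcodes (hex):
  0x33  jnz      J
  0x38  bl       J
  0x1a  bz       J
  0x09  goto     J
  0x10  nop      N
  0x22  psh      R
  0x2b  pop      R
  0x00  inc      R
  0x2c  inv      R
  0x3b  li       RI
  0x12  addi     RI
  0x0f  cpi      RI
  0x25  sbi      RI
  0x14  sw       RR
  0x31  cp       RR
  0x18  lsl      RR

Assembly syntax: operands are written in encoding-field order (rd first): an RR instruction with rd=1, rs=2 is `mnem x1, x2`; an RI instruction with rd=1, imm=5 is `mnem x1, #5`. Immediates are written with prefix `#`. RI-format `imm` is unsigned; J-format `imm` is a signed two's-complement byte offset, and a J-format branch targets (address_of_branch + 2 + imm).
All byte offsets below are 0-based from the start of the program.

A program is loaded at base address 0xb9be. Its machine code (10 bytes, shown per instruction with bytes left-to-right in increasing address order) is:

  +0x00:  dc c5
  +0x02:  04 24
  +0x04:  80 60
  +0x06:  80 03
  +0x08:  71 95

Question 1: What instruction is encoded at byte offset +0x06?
inc x14

[06] 80 03 → 0x0380
  opcode bits[15:10]=0x0: inc/R
  rd@[9:6]=0xe ⇒ x14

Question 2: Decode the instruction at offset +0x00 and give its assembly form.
cp x7, x7

@+00  little-endian(dc c5) = 0xc5dc
  op=0xc5dc>>10=0x31 ⇒ cp (RR)
  rd: (w>>6)&0xf=0x7 → x7
  rs: (w>>2)&0xf=0x7 → x7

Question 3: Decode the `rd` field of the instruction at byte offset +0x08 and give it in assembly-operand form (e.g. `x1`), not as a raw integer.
x5

+0x08: 71 95 ⇒ word 0x9571 (little)
  op=0x9571>>10=0x25 ⇒ sbi (RI)
  rd@[9:6]=0x5 ⇒ x5
  imm@[5:0]=0x31 ⇒ #49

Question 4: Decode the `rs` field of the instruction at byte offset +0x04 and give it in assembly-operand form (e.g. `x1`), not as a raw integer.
+0x04: 80 60 ⇒ word 0x6080 (little)
  opcode bits[15:10]=0x18: lsl/RR
  [9:6] rd=2 = x2
  [5:2] rs=0 = x0

x0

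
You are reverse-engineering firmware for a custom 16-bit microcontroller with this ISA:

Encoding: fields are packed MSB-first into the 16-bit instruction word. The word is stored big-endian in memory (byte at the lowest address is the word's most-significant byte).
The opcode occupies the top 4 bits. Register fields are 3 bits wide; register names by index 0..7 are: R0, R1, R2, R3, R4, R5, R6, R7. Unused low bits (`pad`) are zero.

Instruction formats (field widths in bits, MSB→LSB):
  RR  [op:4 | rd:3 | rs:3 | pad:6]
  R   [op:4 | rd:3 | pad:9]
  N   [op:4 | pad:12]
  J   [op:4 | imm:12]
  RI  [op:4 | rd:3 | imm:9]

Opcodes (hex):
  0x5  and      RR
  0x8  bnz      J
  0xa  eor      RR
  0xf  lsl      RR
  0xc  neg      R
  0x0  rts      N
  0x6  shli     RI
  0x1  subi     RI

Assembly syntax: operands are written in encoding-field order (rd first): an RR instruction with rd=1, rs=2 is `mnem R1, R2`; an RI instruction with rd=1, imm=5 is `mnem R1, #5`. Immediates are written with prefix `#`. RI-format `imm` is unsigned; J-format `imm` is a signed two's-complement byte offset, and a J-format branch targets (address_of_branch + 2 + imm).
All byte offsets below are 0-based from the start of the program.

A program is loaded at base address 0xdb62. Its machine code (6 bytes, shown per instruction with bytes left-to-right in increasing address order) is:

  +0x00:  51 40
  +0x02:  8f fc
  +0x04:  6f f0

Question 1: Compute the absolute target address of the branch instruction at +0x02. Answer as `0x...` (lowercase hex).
0xdb62

+0x02: 8f fc ⇒ word 0x8ffc (big)
  top 4b → 0x8 → bnz [J]
  imm: (w>>0)&0xfff=0xffc (s12→-4) → #-4
  target = base 0xdb62 + off 0x02 + 2 + imm -4 = 0xdb62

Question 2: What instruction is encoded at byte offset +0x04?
shli R7, #496

off 0x04: read 6f f0 as big → 0x6ff0
  op=0x6ff0>>12=0x6 ⇒ shli (RI)
  [11:9] rd=7 = R7
  [8:0] imm=496 = #496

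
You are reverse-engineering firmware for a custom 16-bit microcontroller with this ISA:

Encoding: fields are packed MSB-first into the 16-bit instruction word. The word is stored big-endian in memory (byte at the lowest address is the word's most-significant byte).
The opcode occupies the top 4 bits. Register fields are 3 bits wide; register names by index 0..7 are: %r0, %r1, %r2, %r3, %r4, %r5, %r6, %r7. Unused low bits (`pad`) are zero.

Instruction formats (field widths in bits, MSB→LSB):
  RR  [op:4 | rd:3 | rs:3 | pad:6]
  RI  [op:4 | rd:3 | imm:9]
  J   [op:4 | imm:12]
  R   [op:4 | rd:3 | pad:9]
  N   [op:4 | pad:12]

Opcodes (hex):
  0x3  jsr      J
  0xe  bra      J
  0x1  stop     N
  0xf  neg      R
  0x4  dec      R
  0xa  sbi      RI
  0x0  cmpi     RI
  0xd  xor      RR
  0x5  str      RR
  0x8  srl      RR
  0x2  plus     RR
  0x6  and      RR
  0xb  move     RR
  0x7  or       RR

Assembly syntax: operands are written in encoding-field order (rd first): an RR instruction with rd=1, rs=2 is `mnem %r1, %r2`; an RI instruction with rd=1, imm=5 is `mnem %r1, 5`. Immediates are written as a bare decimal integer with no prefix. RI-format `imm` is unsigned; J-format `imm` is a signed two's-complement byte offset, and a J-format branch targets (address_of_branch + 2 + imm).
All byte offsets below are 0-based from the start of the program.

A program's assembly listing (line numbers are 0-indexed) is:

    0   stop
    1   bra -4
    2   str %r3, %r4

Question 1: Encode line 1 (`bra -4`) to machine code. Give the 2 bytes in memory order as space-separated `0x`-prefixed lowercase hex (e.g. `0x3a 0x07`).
L1: bra op=0xe:4|imm=-4:12 ⇒ 0xeffc ⇒ big ef fc

0xef 0xfc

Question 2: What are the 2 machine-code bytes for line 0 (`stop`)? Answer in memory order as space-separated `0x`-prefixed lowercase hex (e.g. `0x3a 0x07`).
0x10 0x00

0. stop fields op=0x1:4|pad=0:12 → word 1000h → 10 00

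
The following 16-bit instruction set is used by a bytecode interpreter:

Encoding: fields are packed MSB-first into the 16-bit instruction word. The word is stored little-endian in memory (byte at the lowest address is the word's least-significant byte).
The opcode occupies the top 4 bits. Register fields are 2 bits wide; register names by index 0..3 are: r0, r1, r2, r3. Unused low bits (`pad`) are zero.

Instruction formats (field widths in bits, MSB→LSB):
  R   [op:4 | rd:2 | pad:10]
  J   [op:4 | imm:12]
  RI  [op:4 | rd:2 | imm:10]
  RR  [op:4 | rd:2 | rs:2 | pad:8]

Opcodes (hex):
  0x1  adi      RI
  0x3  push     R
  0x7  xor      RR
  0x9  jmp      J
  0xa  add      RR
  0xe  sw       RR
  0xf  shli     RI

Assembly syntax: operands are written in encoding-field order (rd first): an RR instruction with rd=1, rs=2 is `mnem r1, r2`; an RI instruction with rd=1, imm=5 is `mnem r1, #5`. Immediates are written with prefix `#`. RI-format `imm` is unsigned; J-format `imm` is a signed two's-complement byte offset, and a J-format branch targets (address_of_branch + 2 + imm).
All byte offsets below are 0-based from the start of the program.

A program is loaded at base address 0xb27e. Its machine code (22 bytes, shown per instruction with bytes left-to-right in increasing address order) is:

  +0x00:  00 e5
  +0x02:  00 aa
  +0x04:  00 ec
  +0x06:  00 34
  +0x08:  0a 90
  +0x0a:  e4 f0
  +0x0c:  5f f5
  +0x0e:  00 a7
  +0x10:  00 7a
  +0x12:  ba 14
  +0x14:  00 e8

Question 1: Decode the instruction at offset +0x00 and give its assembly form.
[00] 00 e5 → 0xe500
  opcode bits[15:12]=0xe: sw/RR
  rd@[11:10]=0x1 ⇒ r1
  rs@[9:8]=0x1 ⇒ r1

sw r1, r1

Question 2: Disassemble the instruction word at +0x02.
add r2, r2

[02] 00 aa → 0xaa00
  opcode bits[15:12]=0xa: add/RR
  [11:10] rd=2 = r2
  [9:8] rs=2 = r2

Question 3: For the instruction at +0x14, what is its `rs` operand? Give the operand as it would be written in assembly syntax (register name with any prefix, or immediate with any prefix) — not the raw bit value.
r0

@+14  little-endian(00 e8) = 0xe800
  top 4b → 0xe → sw [RR]
  rd@[11:10]=0x2 ⇒ r2
  rs@[9:8]=0x0 ⇒ r0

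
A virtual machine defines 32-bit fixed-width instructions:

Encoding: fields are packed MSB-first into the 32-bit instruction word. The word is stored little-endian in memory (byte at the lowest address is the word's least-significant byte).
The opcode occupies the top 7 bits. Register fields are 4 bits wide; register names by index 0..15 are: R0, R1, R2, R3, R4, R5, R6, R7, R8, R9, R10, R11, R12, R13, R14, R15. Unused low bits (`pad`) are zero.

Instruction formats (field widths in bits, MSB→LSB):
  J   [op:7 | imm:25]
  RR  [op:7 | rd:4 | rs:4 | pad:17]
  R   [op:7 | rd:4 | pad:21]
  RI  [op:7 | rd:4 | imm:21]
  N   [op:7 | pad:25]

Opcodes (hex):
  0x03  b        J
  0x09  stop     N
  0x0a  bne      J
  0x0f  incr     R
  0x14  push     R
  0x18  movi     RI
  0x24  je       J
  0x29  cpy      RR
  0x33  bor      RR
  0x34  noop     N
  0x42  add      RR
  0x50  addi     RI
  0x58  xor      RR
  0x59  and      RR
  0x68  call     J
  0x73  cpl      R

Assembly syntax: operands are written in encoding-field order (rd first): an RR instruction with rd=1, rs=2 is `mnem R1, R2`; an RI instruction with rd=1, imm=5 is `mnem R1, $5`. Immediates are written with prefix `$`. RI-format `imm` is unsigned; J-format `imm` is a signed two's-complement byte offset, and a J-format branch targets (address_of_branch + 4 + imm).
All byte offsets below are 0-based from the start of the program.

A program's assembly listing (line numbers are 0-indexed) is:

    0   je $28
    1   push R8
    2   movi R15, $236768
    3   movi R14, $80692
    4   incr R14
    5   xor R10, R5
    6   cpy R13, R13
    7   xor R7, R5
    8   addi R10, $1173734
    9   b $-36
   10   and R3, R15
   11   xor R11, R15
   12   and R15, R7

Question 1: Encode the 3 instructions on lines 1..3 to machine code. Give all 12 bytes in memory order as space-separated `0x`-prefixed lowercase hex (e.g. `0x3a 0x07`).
0x00 0x00 0x00 0x29 0xe0 0x9c 0xe3 0x31 0x34 0x3b 0xc1 0x31

1. push fields op=0x14:7|rd=8:4|pad=0:21 → word 29000000h → 00 00 00 29
2. movi fields op=0x18:7|rd=15:4|imm=236768:21 → word 31e39ce0h → e0 9c e3 31
3. movi fields op=0x18:7|rd=14:4|imm=80692:21 → word 31c13b34h → 34 3b c1 31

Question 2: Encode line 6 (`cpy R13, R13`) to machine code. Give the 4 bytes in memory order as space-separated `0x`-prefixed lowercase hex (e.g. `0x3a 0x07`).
0x00 0x00 0xba 0x53

L6: cpy op=0x29:7|rd=13:4|rs=13:4|pad=0:17 ⇒ 0x53ba0000 ⇒ little 00 00 ba 53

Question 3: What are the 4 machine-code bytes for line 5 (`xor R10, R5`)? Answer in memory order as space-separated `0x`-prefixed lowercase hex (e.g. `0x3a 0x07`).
0x00 0x00 0x4a 0xb1

line 5 (xor): pack op=0x58:7|rd=10:4|rs=5:4|pad=0:17 = 0xb14a0000; little→ 00 00 4a b1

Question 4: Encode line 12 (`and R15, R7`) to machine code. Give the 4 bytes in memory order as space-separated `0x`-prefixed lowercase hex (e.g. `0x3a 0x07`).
0x00 0x00 0xee 0xb3

12. and fields op=0x59:7|rd=15:4|rs=7:4|pad=0:17 → word b3ee0000h → 00 00 ee b3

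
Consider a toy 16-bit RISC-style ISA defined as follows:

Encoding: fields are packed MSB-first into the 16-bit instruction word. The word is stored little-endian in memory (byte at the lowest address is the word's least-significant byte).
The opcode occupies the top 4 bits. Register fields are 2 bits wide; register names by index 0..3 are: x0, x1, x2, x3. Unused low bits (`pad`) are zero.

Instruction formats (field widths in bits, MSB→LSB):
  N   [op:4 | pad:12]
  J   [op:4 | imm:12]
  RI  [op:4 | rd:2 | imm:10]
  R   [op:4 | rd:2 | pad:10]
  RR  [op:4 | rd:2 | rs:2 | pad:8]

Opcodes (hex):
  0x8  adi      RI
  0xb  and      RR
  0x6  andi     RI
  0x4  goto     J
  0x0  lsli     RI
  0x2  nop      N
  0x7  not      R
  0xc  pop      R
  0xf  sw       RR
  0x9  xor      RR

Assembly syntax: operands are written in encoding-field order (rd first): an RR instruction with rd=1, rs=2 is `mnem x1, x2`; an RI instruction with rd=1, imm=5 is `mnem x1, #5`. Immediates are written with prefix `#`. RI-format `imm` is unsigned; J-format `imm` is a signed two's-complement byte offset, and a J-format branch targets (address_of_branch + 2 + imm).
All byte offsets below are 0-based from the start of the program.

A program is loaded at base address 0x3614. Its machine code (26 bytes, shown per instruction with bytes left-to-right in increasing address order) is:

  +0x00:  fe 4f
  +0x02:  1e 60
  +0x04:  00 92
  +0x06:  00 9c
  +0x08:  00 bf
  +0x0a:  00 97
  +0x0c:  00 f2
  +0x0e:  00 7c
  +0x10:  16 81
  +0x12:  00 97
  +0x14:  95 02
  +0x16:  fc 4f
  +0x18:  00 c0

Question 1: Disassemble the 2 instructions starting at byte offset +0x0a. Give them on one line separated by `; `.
off 0x0a: read 00 97 as little → 0x9700
  opcode bits[15:12]=0x9: xor/RR
  rd@[11:10]=0x1 ⇒ x1
  rs@[9:8]=0x3 ⇒ x3
off 0x0c: read 00 f2 as little → 0xf200
  opcode bits[15:12]=0xf: sw/RR
  rd@[11:10]=0x0 ⇒ x0
  rs@[9:8]=0x2 ⇒ x2

xor x1, x3; sw x0, x2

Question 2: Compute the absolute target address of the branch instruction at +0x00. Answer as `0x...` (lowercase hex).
0x3614

+0x00: fe 4f ⇒ word 0x4ffe (little)
  top 4b → 0x4 → goto [J]
  [11:0] imm=4094 (s12→-2) = #-2
  target = base 0x3614 + off 0x00 + 2 + imm -2 = 0x3614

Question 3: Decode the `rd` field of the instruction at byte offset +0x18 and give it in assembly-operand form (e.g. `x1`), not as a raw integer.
x0

[18] 00 c0 → 0xc000
  opcode bits[15:12]=0xc: pop/R
  rd: (w>>10)&0x3=0x0 → x0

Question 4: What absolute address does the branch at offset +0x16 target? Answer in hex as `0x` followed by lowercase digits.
@+16  little-endian(fc 4f) = 0x4ffc
  op=0x4ffc>>12=0x4 ⇒ goto (J)
  imm@[11:0]=0xffc (s12→-4) ⇒ #-4
  target = base 0x3614 + off 0x16 + 2 + imm -4 = 0x3628

0x3628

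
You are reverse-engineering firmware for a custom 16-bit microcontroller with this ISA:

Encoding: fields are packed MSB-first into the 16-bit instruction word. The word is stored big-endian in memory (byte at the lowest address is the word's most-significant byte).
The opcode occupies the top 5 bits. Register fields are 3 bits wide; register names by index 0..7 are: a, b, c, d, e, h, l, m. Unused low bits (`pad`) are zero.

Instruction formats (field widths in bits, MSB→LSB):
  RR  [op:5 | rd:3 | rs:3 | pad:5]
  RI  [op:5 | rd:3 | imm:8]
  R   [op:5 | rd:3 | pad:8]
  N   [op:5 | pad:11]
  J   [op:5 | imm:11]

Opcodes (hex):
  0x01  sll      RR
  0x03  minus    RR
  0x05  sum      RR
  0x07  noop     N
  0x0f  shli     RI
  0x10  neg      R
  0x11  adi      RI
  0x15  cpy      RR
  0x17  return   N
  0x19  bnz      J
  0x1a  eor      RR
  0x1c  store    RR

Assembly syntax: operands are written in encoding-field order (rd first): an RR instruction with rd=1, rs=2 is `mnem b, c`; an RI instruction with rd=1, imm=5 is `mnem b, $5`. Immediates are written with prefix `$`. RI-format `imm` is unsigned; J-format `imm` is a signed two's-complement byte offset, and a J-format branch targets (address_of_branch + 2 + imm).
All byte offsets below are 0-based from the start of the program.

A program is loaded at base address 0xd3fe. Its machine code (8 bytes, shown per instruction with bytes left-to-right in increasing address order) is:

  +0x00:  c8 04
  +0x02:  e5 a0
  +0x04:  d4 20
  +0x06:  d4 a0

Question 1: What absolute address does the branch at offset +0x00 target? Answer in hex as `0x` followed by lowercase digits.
0xd404

+0x00: c8 04 ⇒ word 0xc804 (big)
  opcode bits[15:11]=0x19: bnz/J
  imm: (w>>0)&0x7ff=0x4 → $4
  target = base 0xd3fe + off 0x00 + 2 + imm 4 = 0xd404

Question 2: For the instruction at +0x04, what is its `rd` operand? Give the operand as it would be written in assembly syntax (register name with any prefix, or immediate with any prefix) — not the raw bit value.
e

off 0x04: read d4 20 as big → 0xd420
  op=0xd420>>11=0x1a ⇒ eor (RR)
  rd@[10:8]=0x4 ⇒ e
  rs@[7:5]=0x1 ⇒ b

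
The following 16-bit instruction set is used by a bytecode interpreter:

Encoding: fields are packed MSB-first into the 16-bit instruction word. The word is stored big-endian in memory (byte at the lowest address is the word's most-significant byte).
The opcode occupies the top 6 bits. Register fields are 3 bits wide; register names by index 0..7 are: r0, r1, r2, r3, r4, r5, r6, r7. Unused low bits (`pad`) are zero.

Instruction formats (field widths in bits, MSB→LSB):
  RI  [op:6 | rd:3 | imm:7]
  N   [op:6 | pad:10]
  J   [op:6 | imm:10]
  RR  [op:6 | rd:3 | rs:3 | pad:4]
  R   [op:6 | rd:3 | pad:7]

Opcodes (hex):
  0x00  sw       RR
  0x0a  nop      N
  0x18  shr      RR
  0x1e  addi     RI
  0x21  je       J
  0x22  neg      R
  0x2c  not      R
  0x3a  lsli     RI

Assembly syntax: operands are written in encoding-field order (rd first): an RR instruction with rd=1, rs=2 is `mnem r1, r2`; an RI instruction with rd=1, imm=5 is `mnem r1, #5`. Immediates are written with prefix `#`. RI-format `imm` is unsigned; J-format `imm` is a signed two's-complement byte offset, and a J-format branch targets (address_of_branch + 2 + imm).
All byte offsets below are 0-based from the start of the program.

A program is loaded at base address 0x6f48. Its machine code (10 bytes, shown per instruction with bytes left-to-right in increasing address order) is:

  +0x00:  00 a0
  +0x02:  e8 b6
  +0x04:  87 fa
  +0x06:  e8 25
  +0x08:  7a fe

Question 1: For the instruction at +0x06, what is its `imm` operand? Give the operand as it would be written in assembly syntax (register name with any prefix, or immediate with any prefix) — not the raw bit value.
off 0x06: read e8 25 as big → 0xe825
  op=0xe825>>10=0x3a ⇒ lsli (RI)
  rd: (w>>7)&0x7=0x0 → r0
  imm: (w>>0)&0x7f=0x25 → #37

#37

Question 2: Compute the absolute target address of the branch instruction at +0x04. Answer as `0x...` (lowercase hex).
off 0x04: read 87 fa as big → 0x87fa
  top 6b → 0x21 → je [J]
  imm: (w>>0)&0x3ff=0x3fa (s10→-6) → #-6
  target = base 0x6f48 + off 0x04 + 2 + imm -6 = 0x6f48

0x6f48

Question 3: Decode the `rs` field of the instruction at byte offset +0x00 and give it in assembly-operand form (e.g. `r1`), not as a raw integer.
[00] 00 a0 → 0x00a0
  op=0x00a0>>10=0x0 ⇒ sw (RR)
  rd: (w>>7)&0x7=0x1 → r1
  rs: (w>>4)&0x7=0x2 → r2

r2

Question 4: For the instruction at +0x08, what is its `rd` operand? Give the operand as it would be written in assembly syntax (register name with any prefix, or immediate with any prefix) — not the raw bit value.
r5

off 0x08: read 7a fe as big → 0x7afe
  opcode bits[15:10]=0x1e: addi/RI
  [9:7] rd=5 = r5
  [6:0] imm=126 = #126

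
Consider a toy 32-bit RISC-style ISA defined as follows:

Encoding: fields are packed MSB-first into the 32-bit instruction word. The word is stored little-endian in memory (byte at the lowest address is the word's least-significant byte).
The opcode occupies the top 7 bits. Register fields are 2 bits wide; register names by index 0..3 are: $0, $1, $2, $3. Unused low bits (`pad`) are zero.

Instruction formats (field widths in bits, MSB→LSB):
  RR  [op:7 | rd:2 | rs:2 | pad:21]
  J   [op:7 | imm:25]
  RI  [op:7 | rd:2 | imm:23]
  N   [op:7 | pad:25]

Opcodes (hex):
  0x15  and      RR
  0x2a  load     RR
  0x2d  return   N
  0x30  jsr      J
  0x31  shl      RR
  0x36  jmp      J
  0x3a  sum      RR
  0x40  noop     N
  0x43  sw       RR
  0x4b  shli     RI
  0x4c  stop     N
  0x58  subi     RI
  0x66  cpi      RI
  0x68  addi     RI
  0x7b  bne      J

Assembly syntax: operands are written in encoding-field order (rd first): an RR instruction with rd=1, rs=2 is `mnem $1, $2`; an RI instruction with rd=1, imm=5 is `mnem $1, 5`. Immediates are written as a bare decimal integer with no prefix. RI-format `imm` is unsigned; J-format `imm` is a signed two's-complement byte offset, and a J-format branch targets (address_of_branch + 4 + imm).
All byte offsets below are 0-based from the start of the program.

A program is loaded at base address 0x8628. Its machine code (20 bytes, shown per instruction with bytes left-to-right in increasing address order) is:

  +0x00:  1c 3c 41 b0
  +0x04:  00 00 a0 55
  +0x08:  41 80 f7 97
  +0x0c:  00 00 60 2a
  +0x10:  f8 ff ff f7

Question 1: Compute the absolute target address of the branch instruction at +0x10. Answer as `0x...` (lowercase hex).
[10] f8 ff ff f7 → 0xf7fffff8
  opcode bits[31:25]=0x7b: bne/J
  imm@[24:0]=0x1fffff8 (s25→-8) ⇒ -8
  target = base 0x8628 + off 0x10 + 4 + imm -8 = 0x8634

0x8634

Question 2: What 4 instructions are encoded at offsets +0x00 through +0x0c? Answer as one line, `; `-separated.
subi $0, 4275228; load $3, $1; shli $3, 7831617; and $0, $3

+0x00: 1c 3c 41 b0 ⇒ word 0xb0413c1c (little)
  top 7b → 0x58 → subi [RI]
  rd: (w>>23)&0x3=0x0 → $0
  imm: (w>>0)&0x7fffff=0x413c1c → 4275228
+0x04: 00 00 a0 55 ⇒ word 0x55a00000 (little)
  top 7b → 0x2a → load [RR]
  rd: (w>>23)&0x3=0x3 → $3
  rs: (w>>21)&0x3=0x1 → $1
+0x08: 41 80 f7 97 ⇒ word 0x97f78041 (little)
  top 7b → 0x4b → shli [RI]
  rd: (w>>23)&0x3=0x3 → $3
  imm: (w>>0)&0x7fffff=0x778041 → 7831617
+0x0c: 00 00 60 2a ⇒ word 0x2a600000 (little)
  top 7b → 0x15 → and [RR]
  rd: (w>>23)&0x3=0x0 → $0
  rs: (w>>21)&0x3=0x3 → $3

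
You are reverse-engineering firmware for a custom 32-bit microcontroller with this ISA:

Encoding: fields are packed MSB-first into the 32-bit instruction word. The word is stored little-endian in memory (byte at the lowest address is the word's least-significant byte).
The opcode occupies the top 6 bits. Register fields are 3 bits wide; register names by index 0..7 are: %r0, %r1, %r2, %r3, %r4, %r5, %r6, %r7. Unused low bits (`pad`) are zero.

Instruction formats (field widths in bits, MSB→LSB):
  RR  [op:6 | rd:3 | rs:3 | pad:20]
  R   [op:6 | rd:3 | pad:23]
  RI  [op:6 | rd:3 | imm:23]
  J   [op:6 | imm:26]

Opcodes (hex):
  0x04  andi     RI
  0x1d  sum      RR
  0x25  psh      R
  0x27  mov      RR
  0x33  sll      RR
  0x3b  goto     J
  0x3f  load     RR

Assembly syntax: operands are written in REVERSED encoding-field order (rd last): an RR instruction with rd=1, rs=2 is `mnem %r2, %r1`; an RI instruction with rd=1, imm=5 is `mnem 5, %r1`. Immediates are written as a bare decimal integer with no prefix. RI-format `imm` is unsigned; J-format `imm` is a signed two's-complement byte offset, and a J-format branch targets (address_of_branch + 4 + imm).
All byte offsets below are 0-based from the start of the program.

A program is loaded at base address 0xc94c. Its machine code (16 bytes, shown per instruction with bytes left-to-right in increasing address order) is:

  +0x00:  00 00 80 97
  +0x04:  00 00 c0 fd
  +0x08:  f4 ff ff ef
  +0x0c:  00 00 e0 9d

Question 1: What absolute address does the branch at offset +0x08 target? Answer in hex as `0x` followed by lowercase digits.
[08] f4 ff ff ef → 0xeffffff4
  op=0xeffffff4>>26=0x3b ⇒ goto (J)
  imm: (w>>0)&0x3ffffff=0x3fffff4 (s26→-12) → -12
  target = base 0xc94c + off 0x08 + 4 + imm -12 = 0xc94c

0xc94c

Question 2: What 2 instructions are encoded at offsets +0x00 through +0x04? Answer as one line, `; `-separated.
psh %r7; load %r4, %r3

[00] 00 00 80 97 → 0x97800000
  op=0x97800000>>26=0x25 ⇒ psh (R)
  [25:23] rd=7 = %r7
[04] 00 00 c0 fd → 0xfdc00000
  op=0xfdc00000>>26=0x3f ⇒ load (RR)
  [25:23] rd=3 = %r3
  [22:20] rs=4 = %r4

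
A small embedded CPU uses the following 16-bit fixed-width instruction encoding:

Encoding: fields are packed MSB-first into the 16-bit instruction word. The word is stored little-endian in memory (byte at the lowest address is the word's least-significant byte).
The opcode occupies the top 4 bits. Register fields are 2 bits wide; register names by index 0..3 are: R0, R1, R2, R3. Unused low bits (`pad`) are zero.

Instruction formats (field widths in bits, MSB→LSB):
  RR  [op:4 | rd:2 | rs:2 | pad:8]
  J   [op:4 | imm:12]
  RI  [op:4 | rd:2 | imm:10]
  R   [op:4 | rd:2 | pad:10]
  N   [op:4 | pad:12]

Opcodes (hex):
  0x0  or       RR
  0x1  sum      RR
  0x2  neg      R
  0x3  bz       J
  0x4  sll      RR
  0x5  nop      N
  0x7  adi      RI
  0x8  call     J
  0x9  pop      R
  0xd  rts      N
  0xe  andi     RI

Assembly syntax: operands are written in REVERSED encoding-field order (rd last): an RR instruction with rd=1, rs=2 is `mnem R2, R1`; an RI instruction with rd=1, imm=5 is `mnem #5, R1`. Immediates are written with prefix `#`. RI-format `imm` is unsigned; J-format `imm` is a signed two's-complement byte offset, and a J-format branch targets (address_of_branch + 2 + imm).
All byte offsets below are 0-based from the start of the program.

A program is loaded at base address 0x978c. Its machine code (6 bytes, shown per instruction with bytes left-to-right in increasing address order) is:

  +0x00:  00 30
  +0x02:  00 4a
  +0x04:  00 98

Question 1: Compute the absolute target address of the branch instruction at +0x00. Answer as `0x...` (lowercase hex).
0x978e

@+00  little-endian(00 30) = 0x3000
  top 4b → 0x3 → bz [J]
  imm: (w>>0)&0xfff=0x0 → #0
  target = base 0x978c + off 0x00 + 2 + imm 0 = 0x978e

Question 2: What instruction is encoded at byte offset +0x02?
sll R2, R2

[02] 00 4a → 0x4a00
  top 4b → 0x4 → sll [RR]
  [11:10] rd=2 = R2
  [9:8] rs=2 = R2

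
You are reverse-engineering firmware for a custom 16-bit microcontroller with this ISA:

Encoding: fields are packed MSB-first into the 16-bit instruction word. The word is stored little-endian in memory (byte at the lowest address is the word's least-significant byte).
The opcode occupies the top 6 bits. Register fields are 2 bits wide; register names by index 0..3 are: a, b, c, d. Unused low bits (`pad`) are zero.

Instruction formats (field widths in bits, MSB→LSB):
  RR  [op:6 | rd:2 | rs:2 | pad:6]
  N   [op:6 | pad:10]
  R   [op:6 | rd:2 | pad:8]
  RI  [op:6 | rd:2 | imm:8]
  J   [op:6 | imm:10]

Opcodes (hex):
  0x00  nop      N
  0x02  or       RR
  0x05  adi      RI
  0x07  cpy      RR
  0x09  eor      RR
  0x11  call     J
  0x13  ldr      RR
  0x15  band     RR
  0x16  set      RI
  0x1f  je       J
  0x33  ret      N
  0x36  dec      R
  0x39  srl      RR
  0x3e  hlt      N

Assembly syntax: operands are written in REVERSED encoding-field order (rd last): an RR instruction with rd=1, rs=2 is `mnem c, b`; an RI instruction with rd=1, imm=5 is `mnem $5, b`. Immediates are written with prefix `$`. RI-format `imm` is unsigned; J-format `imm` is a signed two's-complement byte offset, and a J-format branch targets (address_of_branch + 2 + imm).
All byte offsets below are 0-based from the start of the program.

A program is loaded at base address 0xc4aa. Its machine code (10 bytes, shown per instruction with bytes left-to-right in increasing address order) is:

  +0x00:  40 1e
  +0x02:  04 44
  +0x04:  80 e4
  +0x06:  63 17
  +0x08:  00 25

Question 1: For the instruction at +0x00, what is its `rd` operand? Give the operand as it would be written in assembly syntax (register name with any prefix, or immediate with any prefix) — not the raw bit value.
c

+0x00: 40 1e ⇒ word 0x1e40 (little)
  opcode bits[15:10]=0x7: cpy/RR
  rd@[9:8]=0x2 ⇒ c
  rs@[7:6]=0x1 ⇒ b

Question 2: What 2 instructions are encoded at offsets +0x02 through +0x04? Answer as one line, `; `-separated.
call $4; srl c, a

+0x02: 04 44 ⇒ word 0x4404 (little)
  op=0x4404>>10=0x11 ⇒ call (J)
  imm@[9:0]=0x4 ⇒ $4
+0x04: 80 e4 ⇒ word 0xe480 (little)
  op=0xe480>>10=0x39 ⇒ srl (RR)
  rd@[9:8]=0x0 ⇒ a
  rs@[7:6]=0x2 ⇒ c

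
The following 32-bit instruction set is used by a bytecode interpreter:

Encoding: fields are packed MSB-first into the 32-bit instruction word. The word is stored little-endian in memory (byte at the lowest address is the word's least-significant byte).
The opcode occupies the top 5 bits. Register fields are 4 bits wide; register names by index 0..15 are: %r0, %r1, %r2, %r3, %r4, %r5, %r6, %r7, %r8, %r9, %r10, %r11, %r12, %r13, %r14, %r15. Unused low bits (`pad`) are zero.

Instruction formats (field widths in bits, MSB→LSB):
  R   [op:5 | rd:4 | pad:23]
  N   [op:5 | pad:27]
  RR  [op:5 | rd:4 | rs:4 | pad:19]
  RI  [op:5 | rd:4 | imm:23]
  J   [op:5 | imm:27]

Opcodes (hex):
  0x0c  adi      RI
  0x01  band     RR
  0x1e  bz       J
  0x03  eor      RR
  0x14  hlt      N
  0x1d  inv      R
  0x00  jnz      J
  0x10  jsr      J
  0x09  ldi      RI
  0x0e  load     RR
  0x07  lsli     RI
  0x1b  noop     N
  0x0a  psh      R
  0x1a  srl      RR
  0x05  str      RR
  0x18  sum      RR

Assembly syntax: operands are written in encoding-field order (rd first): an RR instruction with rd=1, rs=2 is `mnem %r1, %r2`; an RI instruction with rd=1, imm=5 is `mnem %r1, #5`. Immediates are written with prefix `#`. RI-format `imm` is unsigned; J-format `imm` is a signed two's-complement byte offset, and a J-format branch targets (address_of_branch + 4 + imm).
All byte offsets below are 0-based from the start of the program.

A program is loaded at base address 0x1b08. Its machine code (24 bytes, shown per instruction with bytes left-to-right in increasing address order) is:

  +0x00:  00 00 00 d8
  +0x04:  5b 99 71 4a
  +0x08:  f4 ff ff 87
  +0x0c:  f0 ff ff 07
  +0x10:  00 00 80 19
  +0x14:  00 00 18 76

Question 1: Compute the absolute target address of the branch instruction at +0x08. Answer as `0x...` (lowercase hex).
0x1b08

+0x08: f4 ff ff 87 ⇒ word 0x87fffff4 (little)
  top 5b → 0x10 → jsr [J]
  imm@[26:0]=0x7fffff4 (s27→-12) ⇒ #-12
  target = base 0x1b08 + off 0x08 + 4 + imm -12 = 0x1b08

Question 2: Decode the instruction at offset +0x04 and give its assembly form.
ldi %r4, #7444827

@+04  little-endian(5b 99 71 4a) = 0x4a71995b
  top 5b → 0x9 → ldi [RI]
  rd: (w>>23)&0xf=0x4 → %r4
  imm: (w>>0)&0x7fffff=0x71995b → #7444827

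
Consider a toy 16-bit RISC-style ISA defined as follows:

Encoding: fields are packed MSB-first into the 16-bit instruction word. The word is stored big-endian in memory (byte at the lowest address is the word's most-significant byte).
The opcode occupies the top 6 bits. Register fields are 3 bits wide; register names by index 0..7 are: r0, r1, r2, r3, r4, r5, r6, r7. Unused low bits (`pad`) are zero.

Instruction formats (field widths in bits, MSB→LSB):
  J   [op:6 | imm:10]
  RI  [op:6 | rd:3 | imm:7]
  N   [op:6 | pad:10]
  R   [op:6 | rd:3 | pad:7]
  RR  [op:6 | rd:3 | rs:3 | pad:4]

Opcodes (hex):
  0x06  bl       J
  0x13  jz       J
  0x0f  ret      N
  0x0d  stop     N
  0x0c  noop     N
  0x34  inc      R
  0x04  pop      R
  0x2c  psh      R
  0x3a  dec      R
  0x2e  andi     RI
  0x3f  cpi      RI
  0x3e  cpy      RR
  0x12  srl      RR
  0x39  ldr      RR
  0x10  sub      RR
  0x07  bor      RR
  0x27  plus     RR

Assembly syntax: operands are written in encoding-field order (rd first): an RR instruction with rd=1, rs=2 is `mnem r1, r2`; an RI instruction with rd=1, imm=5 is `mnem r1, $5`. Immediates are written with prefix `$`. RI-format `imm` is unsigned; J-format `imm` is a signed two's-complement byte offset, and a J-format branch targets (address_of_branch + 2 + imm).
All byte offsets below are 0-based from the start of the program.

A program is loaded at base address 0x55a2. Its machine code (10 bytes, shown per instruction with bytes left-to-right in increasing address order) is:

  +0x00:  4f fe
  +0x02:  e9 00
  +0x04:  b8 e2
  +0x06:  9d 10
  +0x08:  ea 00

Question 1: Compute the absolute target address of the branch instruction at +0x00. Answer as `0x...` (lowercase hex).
+0x00: 4f fe ⇒ word 0x4ffe (big)
  top 6b → 0x13 → jz [J]
  imm@[9:0]=0x3fe (s10→-2) ⇒ $-2
  target = base 0x55a2 + off 0x00 + 2 + imm -2 = 0x55a2

0x55a2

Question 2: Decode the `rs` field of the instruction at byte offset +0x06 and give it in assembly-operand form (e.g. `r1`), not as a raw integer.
+0x06: 9d 10 ⇒ word 0x9d10 (big)
  op=0x9d10>>10=0x27 ⇒ plus (RR)
  [9:7] rd=2 = r2
  [6:4] rs=1 = r1

r1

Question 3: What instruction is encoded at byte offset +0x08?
@+08  big-endian(ea 00) = 0xea00
  opcode bits[15:10]=0x3a: dec/R
  rd: (w>>7)&0x7=0x4 → r4

dec r4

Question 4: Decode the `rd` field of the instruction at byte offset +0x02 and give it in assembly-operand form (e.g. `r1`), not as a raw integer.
r2

+0x02: e9 00 ⇒ word 0xe900 (big)
  top 6b → 0x3a → dec [R]
  [9:7] rd=2 = r2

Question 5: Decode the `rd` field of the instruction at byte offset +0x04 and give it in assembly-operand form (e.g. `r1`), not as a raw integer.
r1

+0x04: b8 e2 ⇒ word 0xb8e2 (big)
  top 6b → 0x2e → andi [RI]
  rd@[9:7]=0x1 ⇒ r1
  imm@[6:0]=0x62 ⇒ $98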